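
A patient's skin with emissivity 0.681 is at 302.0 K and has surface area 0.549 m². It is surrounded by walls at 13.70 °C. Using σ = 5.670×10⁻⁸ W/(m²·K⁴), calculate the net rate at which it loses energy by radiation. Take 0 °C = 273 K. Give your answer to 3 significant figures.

Net loss ≈ 33.1 W

Surroundings: T = 13.70 °C + 273 = 286.70 K.
Area A = 0.549 m².
Net radiated power P_net = εσA(T⁴ − T₀⁴) = 0.681×5.670×10⁻⁸×0.549×(302.0⁴ − 286.70⁴).
T⁴ − T₀⁴ = 8.31817×10⁹ − 6.75633×10⁹ = 1.56184×10⁹ K⁴, so P_net = 33.1 W.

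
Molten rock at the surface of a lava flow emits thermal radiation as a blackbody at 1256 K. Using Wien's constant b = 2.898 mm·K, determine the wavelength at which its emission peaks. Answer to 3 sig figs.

Wien's displacement law: λ_max = b/T = (2.898×10⁻³ m·K)/(1256 K) = 2.307×10⁻⁶ m.
That is 2.31×10³ nm, in the infrared range.

λ_max ≈ 2.31×10³ nm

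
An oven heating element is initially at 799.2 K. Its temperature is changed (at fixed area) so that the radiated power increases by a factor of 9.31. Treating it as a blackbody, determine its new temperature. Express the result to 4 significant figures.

T₂ ≈ 1396 K

P ∝ T⁴, so T₂/T₁ = (P₂/P₁)^(1/4) = (9.31)^(1/4) = 1.74678.
T₂ = 799.2 × 1.74678 = 1396 K.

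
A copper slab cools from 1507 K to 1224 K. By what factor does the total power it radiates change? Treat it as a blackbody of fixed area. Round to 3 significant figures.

P₂/P₁ ≈ 0.435

P ∝ T⁴, so P₂/P₁ = (T₂/T₁)⁴ = (1224/1507)⁴ = (0.812210)⁴ = 0.435.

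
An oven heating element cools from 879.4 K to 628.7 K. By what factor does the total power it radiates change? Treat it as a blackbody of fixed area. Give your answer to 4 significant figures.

P ∝ T⁴, so P₂/P₁ = (T₂/T₁)⁴ = (628.7/879.4)⁴ = (0.714919)⁴ = 0.2612.

P₂/P₁ ≈ 0.2612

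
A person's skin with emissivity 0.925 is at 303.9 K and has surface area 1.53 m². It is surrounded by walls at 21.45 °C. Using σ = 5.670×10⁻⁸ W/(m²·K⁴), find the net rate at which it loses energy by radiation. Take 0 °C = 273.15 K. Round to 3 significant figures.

Surroundings: T = 21.45 °C + 273.15 = 294.60 K.
Area A = 1.53 m².
Net radiated power P_net = εσA(T⁴ − T₀⁴) = 0.925×5.670×10⁻⁸×1.53×(303.9⁴ − 294.60⁴).
T⁴ − T₀⁴ = 8.52948×10⁹ − 7.53236×10⁹ = 9.97120×10⁸ K⁴, so P_net = 80.0 W.

Net loss ≈ 80.0 W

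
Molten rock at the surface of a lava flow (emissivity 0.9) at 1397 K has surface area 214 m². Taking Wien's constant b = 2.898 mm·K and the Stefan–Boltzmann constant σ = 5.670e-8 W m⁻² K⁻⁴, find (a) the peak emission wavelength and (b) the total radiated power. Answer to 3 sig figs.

λ_max ≈ 2.07×10³ nm; P ≈ 4.16×10⁷ W

(a) λ_max = b/T = 2.898×10⁻³/1397 = 2.074×10⁻⁶ m = 2.07×10³ nm.
Area A = 214 m².
(b) P = εσAT⁴ = 0.9×5.670×10⁻⁸×214×(1397)⁴ = 4.16×10⁷ W.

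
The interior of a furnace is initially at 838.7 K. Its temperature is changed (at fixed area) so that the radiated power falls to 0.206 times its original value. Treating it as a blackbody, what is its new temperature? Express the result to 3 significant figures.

T₂ ≈ 565 K

P ∝ T⁴, so T₂/T₁ = (P₂/P₁)^(1/4) = (0.206)^(1/4) = 0.673700.
T₂ = 838.7 × 0.673700 = 565 K.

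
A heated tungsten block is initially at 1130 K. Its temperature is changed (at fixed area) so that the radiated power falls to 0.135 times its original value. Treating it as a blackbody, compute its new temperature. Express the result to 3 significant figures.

T₂ ≈ 685 K

P ∝ T⁴, so T₂/T₁ = (P₂/P₁)^(1/4) = (0.135)^(1/4) = 0.606155.
T₂ = 1130 × 0.606155 = 685 K.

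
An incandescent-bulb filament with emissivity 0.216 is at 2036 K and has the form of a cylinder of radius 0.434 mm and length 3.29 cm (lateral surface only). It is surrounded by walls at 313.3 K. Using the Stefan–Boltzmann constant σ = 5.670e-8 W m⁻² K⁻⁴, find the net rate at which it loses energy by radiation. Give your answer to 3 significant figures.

Net loss ≈ 18.9 W

Lateral area A = 2πrL = 2π×4.34×10⁻⁴×0.0329 = 8.97151×10⁻⁵ m².
Net radiated power P_net = εσA(T⁴ − T₀⁴) = 0.216×5.670×10⁻⁸×8.97151×10⁻⁵×(2036⁴ − 313.3⁴).
T⁴ − T₀⁴ = 1.71835×10¹³ − 9.63478×10⁹ = 1.71739×10¹³ K⁴, so P_net = 18.9 W.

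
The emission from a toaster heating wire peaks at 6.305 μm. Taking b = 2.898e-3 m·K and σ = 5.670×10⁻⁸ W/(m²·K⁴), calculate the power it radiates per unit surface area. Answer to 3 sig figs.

Wien's law: T = b/λ_max = 2.898×10⁻³/6.305×10⁻⁶ = 459.635 K.
Then I = σT⁴ = 5.670×10⁻⁸×(459.635)⁴ = 2.53×10³ W/m².

I ≈ 2.53×10³ W/m²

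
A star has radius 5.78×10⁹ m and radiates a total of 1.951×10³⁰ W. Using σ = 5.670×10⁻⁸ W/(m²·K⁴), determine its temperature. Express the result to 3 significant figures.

Surface area A = 4πR² = 4π(5.78×10⁹ m)² = 4.19822×10²⁰ m².
P = σAT⁴ ⇒ T = (P/(σA))^(1/4) = (1.951×10³⁰/(5.670×10⁻⁸×4.19822×10²⁰))^(1/4) = 1.69×10⁴ K.

T ≈ 1.69×10⁴ K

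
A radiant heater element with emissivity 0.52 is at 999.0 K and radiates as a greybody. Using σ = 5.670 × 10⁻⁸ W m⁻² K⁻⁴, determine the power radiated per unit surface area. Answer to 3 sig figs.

I ≈ 2.94×10⁴ W/m²

Stefan–Boltzmann: I = εσT⁴ = 0.52 × 5.670×10⁻⁸ × (999.0)⁴ = 2.94×10⁴ W/m².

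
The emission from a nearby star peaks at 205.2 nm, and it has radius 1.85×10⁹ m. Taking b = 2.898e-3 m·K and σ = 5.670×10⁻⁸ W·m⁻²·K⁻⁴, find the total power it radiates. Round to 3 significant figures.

Wien's law: T = b/λ_max = 2.898×10⁻³/2.052×10⁻⁷ = 14122.8 K.
Surface area A = 4πR² = 4π(1.85×10⁹ m)² = 4.30084×10¹⁹ m².
Then P = σAT⁴ = 5.670×10⁻⁸×4.30084×10¹⁹×(14122.8)⁴ = 9.70×10²⁸ W.

P ≈ 9.70×10²⁸ W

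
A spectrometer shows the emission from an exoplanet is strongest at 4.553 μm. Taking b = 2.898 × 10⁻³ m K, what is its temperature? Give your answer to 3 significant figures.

Wien's law gives T = b/λ_max = (2.898×10⁻³ m·K)/(4.553×10⁻⁶ m) = 637 K.

T ≈ 637 K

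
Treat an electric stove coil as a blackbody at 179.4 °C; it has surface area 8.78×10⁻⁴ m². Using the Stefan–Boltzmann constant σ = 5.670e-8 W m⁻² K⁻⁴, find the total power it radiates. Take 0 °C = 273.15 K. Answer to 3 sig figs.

P ≈ 2.09 W

T = 179.4 °C + 273.15 = 452.55 K.
Area A = 8.78×10⁻⁴ m².
P = σAT⁴ = 5.670×10⁻⁸ × 8.78×10⁻⁴ × (452.55)⁴ = 2.09 W.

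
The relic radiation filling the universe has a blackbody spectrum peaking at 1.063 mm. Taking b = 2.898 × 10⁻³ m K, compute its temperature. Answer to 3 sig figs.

Wien's law gives T = b/λ_max = (2.898×10⁻³ m·K)/(1.063×10⁻³ m) = 2.73 K.

T ≈ 2.73 K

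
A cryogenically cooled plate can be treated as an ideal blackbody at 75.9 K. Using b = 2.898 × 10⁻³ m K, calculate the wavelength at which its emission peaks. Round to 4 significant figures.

Wien's displacement law: λ_max = b/T = (2.898×10⁻³ m·K)/(75.9 K) = 3.8182×10⁻⁵ m.
That is 38.18 μm, in the infrared range.

λ_max ≈ 38.18 μm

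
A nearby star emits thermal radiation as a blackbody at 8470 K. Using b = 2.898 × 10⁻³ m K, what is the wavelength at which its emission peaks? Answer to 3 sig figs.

Wien's displacement law: λ_max = b/T = (2.898×10⁻³ m·K)/(8470 K) = 3.421×10⁻⁷ m.
That is 342 nm, in the ultraviolet range.

λ_max ≈ 342 nm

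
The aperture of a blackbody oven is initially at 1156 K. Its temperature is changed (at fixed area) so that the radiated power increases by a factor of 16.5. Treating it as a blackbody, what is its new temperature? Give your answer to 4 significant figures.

T₂ ≈ 2330 K

P ∝ T⁴, so T₂/T₁ = (P₂/P₁)^(1/4) = (16.5)^(1/4) = 2.01545.
T₂ = 1156 × 2.01545 = 2330 K.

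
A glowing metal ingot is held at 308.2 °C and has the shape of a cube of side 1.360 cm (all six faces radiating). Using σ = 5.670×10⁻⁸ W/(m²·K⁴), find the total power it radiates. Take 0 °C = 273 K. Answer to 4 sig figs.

P ≈ 7.180 W

T = 308.2 °C + 273 = 581.2 K.
Area A = 6s² = 6×(0.01360 m)² = 1.10976×10⁻³ m².
P = σAT⁴ = 5.670×10⁻⁸ × 1.10976×10⁻³ × (581.2)⁴ = 7.180 W.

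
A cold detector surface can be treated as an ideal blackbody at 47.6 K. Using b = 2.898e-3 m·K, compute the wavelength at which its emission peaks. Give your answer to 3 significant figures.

Wien's displacement law: λ_max = b/T = (2.898×10⁻³ m·K)/(47.6 K) = 6.088×10⁻⁵ m.
That is 60.9 μm, in the infrared range.

λ_max ≈ 60.9 μm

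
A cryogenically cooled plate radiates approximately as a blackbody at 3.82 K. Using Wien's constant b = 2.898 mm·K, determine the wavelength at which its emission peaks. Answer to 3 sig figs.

λ_max ≈ 7.59×10⁻⁴ m

Wien's displacement law: λ_max = b/T = (2.898×10⁻³ m·K)/(3.82 K) = 7.586×10⁻⁴ m.
That is 7.59×10⁻⁴ m, in the infrared range.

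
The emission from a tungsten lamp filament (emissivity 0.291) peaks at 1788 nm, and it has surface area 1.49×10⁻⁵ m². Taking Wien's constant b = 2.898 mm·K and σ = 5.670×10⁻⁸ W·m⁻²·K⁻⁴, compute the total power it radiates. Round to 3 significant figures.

P ≈ 1.70 W

Wien's law: T = b/λ_max = 2.898×10⁻³/1.788×10⁻⁶ = 1620.81 K.
Area A = 1.49×10⁻⁵ m².
Then P = εσAT⁴ = 0.291×5.670×10⁻⁸×1.49×10⁻⁵×(1620.81)⁴ = 1.70 W.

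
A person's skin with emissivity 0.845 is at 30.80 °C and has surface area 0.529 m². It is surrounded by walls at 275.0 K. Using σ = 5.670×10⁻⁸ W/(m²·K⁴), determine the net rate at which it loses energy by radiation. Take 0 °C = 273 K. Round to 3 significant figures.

T = 30.80 °C + 273 = 303.80 K.
Area A = 0.529 m².
Net radiated power P_net = εσA(T⁴ − T₀⁴) = 0.845×5.670×10⁻⁸×0.529×(303.80⁴ − 275.0⁴).
T⁴ − T₀⁴ = 8.51826×10⁹ − 5.71914×10⁹ = 2.79912×10⁹ K⁴, so P_net = 70.9 W.

Net loss ≈ 70.9 W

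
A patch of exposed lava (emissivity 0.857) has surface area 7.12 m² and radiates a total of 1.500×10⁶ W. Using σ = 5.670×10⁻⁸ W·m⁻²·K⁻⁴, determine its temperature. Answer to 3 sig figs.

T ≈ 1.44×10³ K

Area A = 7.12 m².
P = εσAT⁴ ⇒ T = (P/(εσA))^(1/4) = (1.500×10⁶/(0.857×5.670×10⁻⁸×7.12))^(1/4) = 1.44×10³ K.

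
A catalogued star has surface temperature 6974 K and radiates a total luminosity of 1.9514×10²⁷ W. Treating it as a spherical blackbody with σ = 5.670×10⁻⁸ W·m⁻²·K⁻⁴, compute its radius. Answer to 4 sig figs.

R ≈ 1.076×10⁹ m

L = 4πR²σT⁴ ⇒ R = √(L/(4πσT⁴)).
σT⁴ = 1.34125×10⁸ W/m², so R = √(1.9514×10²⁷/(4π×1.34125×10⁸)) = 1.076×10⁹ m.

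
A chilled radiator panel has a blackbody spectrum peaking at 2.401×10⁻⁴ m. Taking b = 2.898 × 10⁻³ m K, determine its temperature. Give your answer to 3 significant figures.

Wien's law gives T = b/λ_max = (2.898×10⁻³ m·K)/(2.401×10⁻⁴ m) = 12.1 K.

T ≈ 12.1 K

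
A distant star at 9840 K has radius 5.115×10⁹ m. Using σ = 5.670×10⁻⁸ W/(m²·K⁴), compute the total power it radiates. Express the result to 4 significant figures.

P ≈ 1.748×10²⁹ W

Surface area A = 4πR² = 4π(5.115×10⁹ m)² = 3.28777×10²⁰ m².
P = σAT⁴ = 5.670×10⁻⁸ × 3.28777×10²⁰ × (9840)⁴ = 1.748×10²⁹ W.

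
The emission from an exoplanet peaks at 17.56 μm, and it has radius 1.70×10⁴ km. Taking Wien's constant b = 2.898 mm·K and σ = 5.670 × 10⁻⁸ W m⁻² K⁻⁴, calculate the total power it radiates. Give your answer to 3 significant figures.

Wien's law: T = b/λ_max = 2.898×10⁻³/1.756×10⁻⁵ = 165.034 K.
Surface area A = 4πR² = 4π(1.70×10⁷ m)² = 3.63168×10¹⁵ m².
Then P = σAT⁴ = 5.670×10⁻⁸×3.63168×10¹⁵×(165.034)⁴ = 1.53×10¹⁷ W.

P ≈ 1.53×10¹⁷ W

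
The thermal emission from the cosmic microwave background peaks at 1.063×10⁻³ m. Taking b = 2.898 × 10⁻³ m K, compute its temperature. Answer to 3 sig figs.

Wien's law gives T = b/λ_max = (2.898×10⁻³ m·K)/(1.063×10⁻³ m) = 2.73 K.

T ≈ 2.73 K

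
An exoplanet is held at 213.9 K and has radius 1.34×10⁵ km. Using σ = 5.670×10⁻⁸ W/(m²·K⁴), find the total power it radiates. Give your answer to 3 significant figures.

Surface area A = 4πR² = 4π(1.34×10⁸ m)² = 2.25642×10¹⁷ m².
P = σAT⁴ = 5.670×10⁻⁸ × 2.25642×10¹⁷ × (213.9)⁴ = 2.68×10¹⁹ W.

P ≈ 2.68×10¹⁹ W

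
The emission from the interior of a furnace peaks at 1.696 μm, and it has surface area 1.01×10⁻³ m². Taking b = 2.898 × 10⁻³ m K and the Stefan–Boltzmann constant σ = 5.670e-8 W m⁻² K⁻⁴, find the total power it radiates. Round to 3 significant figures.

P ≈ 488 W

Wien's law: T = b/λ_max = 2.898×10⁻³/1.696×10⁻⁶ = 1708.73 K.
Area A = 1.01×10⁻³ m².
Then P = σAT⁴ = 5.670×10⁻⁸×1.01×10⁻³×(1708.73)⁴ = 488 W.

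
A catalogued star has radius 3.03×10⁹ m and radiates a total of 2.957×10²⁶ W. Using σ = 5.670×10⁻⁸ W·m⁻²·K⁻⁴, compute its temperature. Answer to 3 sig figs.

Surface area A = 4πR² = 4π(3.03×10⁹ m)² = 1.15371×10²⁰ m².
P = σAT⁴ ⇒ T = (P/(σA))^(1/4) = (2.957×10²⁶/(5.670×10⁻⁸×1.15371×10²⁰))^(1/4) = 2.59×10³ K.

T ≈ 2.59×10³ K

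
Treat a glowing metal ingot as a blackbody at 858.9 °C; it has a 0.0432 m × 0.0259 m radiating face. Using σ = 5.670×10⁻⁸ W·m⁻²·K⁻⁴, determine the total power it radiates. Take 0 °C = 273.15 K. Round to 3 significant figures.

P ≈ 104 W

T = 858.9 °C + 273.15 = 1132.05 K.
Area A = 0.0432 × 0.0259 = 1.11888×10⁻³ m².
P = σAT⁴ = 5.670×10⁻⁸ × 1.11888×10⁻³ × (1132.05)⁴ = 104 W.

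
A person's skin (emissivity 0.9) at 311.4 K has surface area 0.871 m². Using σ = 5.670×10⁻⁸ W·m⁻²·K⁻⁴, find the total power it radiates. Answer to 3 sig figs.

P ≈ 418 W

Area A = 0.871 m².
P = εσAT⁴ = 0.9 × 5.670×10⁻⁸ × 0.871 × (311.4)⁴ = 418 W.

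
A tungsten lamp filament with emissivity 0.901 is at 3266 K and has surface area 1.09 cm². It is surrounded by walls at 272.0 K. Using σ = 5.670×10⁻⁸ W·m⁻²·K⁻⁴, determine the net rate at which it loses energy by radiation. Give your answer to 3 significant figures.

Area A = 1.09 cm² = 1.09×10⁻⁴ m².
Net radiated power P_net = εσA(T⁴ − T₀⁴) = 0.901×5.670×10⁻⁸×1.09×10⁻⁴×(3266⁴ − 272.0⁴).
T⁴ − T₀⁴ = 1.13780×10¹⁴ − 5.47363×10⁹ = 1.13775×10¹⁴ K⁴, so P_net = 634 W.

Net loss ≈ 634 W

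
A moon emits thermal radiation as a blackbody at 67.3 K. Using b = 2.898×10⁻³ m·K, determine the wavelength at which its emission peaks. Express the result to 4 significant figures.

λ_max ≈ 43.06 μm

Wien's displacement law: λ_max = b/T = (2.898×10⁻³ m·K)/(67.3 K) = 4.3061×10⁻⁵ m.
That is 43.06 μm, in the infrared range.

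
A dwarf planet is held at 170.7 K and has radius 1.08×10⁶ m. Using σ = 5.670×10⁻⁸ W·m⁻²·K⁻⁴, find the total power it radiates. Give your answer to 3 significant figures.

P ≈ 7.06×10¹⁴ W

Surface area A = 4πR² = 4π(1.08×10⁶ m)² = 1.46574×10¹³ m².
P = σAT⁴ = 5.670×10⁻⁸ × 1.46574×10¹³ × (170.7)⁴ = 7.06×10¹⁴ W.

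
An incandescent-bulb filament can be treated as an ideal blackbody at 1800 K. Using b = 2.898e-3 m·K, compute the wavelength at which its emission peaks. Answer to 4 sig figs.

Wien's displacement law: λ_max = b/T = (2.898×10⁻³ m·K)/(1800 K) = 1.6100×10⁻⁶ m.
That is 1610 nm, in the infrared range.

λ_max ≈ 1610 nm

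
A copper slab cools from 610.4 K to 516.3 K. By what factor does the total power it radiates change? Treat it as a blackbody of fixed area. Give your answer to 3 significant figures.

P ∝ T⁴, so P₂/P₁ = (T₂/T₁)⁴ = (516.3/610.4)⁴ = (0.845839)⁴ = 0.512.

P₂/P₁ ≈ 0.512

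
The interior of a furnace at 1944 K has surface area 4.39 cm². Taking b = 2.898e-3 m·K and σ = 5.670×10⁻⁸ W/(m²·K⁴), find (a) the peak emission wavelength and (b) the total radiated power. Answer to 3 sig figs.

(a) λ_max = b/T = 2.898×10⁻³/1944 = 1.491×10⁻⁶ m = 1.49×10³ nm.
Area A = 4.39 cm² = 4.39×10⁻⁴ m².
(b) P = σAT⁴ = 5.670×10⁻⁸×4.39×10⁻⁴×(1944)⁴ = 355 W.

λ_max ≈ 1.49×10³ nm; P ≈ 355 W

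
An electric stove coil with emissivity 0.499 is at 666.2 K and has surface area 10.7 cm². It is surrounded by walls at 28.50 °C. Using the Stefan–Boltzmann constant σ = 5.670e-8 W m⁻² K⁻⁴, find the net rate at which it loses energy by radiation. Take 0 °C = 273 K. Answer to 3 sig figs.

Net loss ≈ 5.71 W

Surroundings: T = 28.50 °C + 273 = 301.50 K.
Area A = 10.7 cm² = 1.07×10⁻³ m².
Net radiated power P_net = εσA(T⁴ − T₀⁴) = 0.499×5.670×10⁻⁸×1.07×10⁻³×(666.2⁴ − 301.50⁴).
T⁴ − T₀⁴ = 1.96978×10¹¹ − 8.26322×10⁹ = 1.88715×10¹¹ K⁴, so P_net = 5.71 W.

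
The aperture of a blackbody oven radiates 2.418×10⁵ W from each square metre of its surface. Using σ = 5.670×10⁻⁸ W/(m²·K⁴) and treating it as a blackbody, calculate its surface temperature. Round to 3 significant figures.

I = σT⁴, so T = (I/σ)^(1/4) = (2.418×10⁵/(5.670×10⁻⁸))^(1/4) = 1.44×10³ K.

T ≈ 1.44×10³ K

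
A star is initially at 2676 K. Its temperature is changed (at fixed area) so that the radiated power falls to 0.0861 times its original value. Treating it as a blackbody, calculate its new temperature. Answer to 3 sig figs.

P ∝ T⁴, so T₂/T₁ = (P₂/P₁)^(1/4) = (0.0861)^(1/4) = 0.541690.
T₂ = 2676 × 0.541690 = 1.45×10³ K.

T₂ ≈ 1.45×10³ K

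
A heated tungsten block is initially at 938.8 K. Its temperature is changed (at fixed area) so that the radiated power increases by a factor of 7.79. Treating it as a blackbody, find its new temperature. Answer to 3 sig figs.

P ∝ T⁴, so T₂/T₁ = (P₂/P₁)^(1/4) = (7.79)^(1/4) = 1.67065.
T₂ = 938.8 × 1.67065 = 1.57×10³ K.

T₂ ≈ 1.57×10³ K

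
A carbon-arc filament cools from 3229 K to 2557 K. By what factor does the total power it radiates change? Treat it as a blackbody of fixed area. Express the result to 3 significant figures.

P₂/P₁ ≈ 0.393

P ∝ T⁴, so P₂/P₁ = (T₂/T₁)⁴ = (2557/3229)⁴ = (0.791886)⁴ = 0.393.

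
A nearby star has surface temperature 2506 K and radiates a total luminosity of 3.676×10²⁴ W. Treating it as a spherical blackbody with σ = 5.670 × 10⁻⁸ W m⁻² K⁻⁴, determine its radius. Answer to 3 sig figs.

L = 4πR²σT⁴ ⇒ R = √(L/(4πσT⁴)).
σT⁴ = 2.23618×10⁶ W/m², so R = √(3.676×10²⁴/(4π×2.23618×10⁶)) = 3.62×10⁸ m.

R ≈ 3.62×10⁸ m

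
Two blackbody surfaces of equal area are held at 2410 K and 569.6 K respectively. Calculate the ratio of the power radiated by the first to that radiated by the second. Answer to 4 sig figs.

P₁/P₂ ≈ 320.5

With equal areas, P₁/P₂ = (T₁/T₂)⁴ = (2410/569.6)⁴ = 320.5.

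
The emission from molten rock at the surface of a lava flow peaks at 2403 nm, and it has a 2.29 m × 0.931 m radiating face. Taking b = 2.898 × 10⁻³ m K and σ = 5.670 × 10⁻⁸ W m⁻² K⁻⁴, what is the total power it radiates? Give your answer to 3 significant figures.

Wien's law: T = b/λ_max = 2.898×10⁻³/2.403×10⁻⁶ = 1205.99 K.
Area A = 2.29 × 0.931 = 2.13199 m².
Then P = σAT⁴ = 5.670×10⁻⁸×2.13199×(1205.99)⁴ = 2.56×10⁵ W.

P ≈ 2.56×10⁵ W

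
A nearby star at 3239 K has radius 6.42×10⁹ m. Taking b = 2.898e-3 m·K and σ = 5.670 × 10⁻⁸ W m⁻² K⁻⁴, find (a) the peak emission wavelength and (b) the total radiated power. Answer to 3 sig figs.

(a) λ_max = b/T = 2.898×10⁻³/3239 = 8.947×10⁻⁷ m = 0.895 μm.
Surface area A = 4πR² = 4π(6.42×10⁹ m)² = 5.17941×10²⁰ m².
(b) P = σAT⁴ = 5.670×10⁻⁸×5.17941×10²⁰×(3239)⁴ = 3.23×10²⁷ W.

λ_max ≈ 0.895 μm; P ≈ 3.23×10²⁷ W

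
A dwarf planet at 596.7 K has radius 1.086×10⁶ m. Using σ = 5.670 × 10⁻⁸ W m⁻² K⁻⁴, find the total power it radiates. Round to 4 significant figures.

Surface area A = 4πR² = 4π(1.086×10⁶ m)² = 1.48207×10¹³ m².
P = σAT⁴ = 5.670×10⁻⁸ × 1.48207×10¹³ × (596.7)⁴ = 1.065×10¹⁷ W.

P ≈ 1.065×10¹⁷ W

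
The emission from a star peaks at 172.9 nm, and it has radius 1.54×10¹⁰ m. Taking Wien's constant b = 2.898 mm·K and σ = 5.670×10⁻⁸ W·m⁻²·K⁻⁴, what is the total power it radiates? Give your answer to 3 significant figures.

P ≈ 1.33×10³¹ W

Wien's law: T = b/λ_max = 2.898×10⁻³/1.729×10⁻⁷ = 16761.1 K.
Surface area A = 4πR² = 4π(1.54×10¹⁰ m)² = 2.98024×10²¹ m².
Then P = σAT⁴ = 5.670×10⁻⁸×2.98024×10²¹×(16761.1)⁴ = 1.33×10³¹ W.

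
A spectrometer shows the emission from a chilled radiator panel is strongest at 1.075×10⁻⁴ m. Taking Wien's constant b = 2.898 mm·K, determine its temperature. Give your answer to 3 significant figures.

Wien's law gives T = b/λ_max = (2.898×10⁻³ m·K)/(1.075×10⁻⁴ m) = 27.0 K.

T ≈ 27.0 K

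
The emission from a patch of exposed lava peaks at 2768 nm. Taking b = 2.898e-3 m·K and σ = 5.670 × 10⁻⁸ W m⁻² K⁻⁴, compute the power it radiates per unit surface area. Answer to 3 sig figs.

I ≈ 6.81×10⁴ W/m²

Wien's law: T = b/λ_max = 2.898×10⁻³/2.768×10⁻⁶ = 1046.97 K.
Then I = σT⁴ = 5.670×10⁻⁸×(1046.97)⁴ = 6.81×10⁴ W/m².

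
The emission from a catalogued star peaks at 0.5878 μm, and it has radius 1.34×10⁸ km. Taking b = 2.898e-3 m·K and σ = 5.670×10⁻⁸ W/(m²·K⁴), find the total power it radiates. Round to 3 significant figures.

P ≈ 7.56×10³⁰ W

Wien's law: T = b/λ_max = 2.898×10⁻³/5.878×10⁻⁷ = 4930.25 K.
Surface area A = 4πR² = 4π(1.34×10¹¹ m)² = 2.25642×10²³ m².
Then P = σAT⁴ = 5.670×10⁻⁸×2.25642×10²³×(4930.25)⁴ = 7.56×10³⁰ W.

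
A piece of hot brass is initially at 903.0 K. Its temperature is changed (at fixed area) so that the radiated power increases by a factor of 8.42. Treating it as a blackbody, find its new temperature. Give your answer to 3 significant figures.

T₂ ≈ 1.54×10³ K

P ∝ T⁴, so T₂/T₁ = (P₂/P₁)^(1/4) = (8.42)^(1/4) = 1.70344.
T₂ = 903.0 × 1.70344 = 1.54×10³ K.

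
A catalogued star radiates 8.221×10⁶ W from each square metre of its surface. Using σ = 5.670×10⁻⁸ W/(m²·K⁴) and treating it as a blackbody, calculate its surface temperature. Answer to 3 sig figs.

I = σT⁴, so T = (I/σ)^(1/4) = (8.221×10⁶/(5.670×10⁻⁸))^(1/4) = 3.47×10³ K.

T ≈ 3.47×10³ K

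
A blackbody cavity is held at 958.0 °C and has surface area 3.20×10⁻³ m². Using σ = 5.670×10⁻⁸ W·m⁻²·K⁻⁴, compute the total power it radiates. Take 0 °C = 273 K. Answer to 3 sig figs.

P ≈ 417 W

T = 958.0 °C + 273 = 1231.0 K.
Area A = 3.20×10⁻³ m².
P = σAT⁴ = 5.670×10⁻⁸ × 3.20×10⁻³ × (1231.0)⁴ = 417 W.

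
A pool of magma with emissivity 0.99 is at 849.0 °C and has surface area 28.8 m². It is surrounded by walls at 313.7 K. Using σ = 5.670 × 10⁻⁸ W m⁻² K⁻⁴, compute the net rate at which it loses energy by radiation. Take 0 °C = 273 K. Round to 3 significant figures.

Net loss ≈ 2.55×10⁶ W

T = 849.0 °C + 273 = 1122.0 K.
Area A = 28.8 m².
Net radiated power P_net = εσA(T⁴ − T₀⁴) = 0.99×5.670×10⁻⁸×28.8×(1122.0⁴ − 313.7⁴).
T⁴ − T₀⁴ = 1.58479×10¹² − 9.68407×10⁹ = 1.57511×10¹² K⁴, so P_net = 2.55×10⁶ W.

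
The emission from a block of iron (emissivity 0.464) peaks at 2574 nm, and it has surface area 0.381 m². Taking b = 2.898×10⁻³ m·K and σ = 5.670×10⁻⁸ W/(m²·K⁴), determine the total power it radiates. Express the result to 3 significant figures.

P ≈ 1.61×10⁴ W

Wien's law: T = b/λ_max = 2.898×10⁻³/2.574×10⁻⁶ = 1125.87 K.
Area A = 0.381 m².
Then P = εσAT⁴ = 0.464×5.670×10⁻⁸×0.381×(1125.87)⁴ = 1.61×10⁴ W.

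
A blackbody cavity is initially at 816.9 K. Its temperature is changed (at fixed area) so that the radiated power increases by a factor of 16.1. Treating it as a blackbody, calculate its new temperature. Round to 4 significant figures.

T₂ ≈ 1636 K

P ∝ T⁴, so T₂/T₁ = (P₂/P₁)^(1/4) = (16.1)^(1/4) = 2.00312.
T₂ = 816.9 × 2.00312 = 1636 K.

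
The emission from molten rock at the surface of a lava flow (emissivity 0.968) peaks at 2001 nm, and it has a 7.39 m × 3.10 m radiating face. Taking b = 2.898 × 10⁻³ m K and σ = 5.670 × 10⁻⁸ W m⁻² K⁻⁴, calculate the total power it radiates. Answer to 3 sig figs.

P ≈ 5.53×10⁶ W

Wien's law: T = b/λ_max = 2.898×10⁻³/2.001×10⁻⁶ = 1448.28 K.
Area A = 7.39 × 3.10 = 22.909 m².
Then P = εσAT⁴ = 0.968×5.670×10⁻⁸×22.909×(1448.28)⁴ = 5.53×10⁶ W.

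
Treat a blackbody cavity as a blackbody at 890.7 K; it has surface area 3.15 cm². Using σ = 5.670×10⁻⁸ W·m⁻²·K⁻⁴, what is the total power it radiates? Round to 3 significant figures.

P ≈ 11.2 W

Area A = 3.15 cm² = 3.15×10⁻⁴ m².
P = σAT⁴ = 5.670×10⁻⁸ × 3.15×10⁻⁴ × (890.7)⁴ = 11.2 W.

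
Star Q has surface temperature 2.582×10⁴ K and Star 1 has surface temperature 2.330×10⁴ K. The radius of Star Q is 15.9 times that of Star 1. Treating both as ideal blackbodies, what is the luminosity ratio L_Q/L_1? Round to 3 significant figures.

L ∝ R²T⁴, so L_Q/L_1 = (R_Q/R_1)²(T_Q/T_1)⁴ = (15.9)² × (2.582×10⁴/2.330×10⁴)⁴ = 252.81 × 1.50800 = 381.

L_Q/L_1 ≈ 381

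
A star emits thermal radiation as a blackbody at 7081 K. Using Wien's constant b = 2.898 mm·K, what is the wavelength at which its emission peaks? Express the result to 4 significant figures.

Wien's displacement law: λ_max = b/T = (2.898×10⁻³ m·K)/(7081 K) = 4.0926×10⁻⁷ m.
That is 409.3 nm, in the visible range.

λ_max ≈ 409.3 nm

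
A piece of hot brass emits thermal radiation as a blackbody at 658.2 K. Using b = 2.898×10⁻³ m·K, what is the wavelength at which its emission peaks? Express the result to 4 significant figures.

Wien's displacement law: λ_max = b/T = (2.898×10⁻³ m·K)/(658.2 K) = 4.4029×10⁻⁶ m.
That is 4.403 μm, in the infrared range.

λ_max ≈ 4.403 μm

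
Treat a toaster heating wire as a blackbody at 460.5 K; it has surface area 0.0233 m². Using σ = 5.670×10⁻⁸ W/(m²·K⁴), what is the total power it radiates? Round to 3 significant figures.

P ≈ 59.4 W

Area A = 0.0233 m².
P = σAT⁴ = 5.670×10⁻⁸ × 0.0233 × (460.5)⁴ = 59.4 W.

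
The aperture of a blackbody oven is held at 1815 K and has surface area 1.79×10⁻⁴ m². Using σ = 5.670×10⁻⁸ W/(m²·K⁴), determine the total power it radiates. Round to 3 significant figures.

Area A = 1.79×10⁻⁴ m².
P = σAT⁴ = 5.670×10⁻⁸ × 1.79×10⁻⁴ × (1815)⁴ = 110 W.

P ≈ 110 W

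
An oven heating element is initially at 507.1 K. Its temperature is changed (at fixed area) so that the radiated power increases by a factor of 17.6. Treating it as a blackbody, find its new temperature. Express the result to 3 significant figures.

T₂ ≈ 1.04×10³ K

P ∝ T⁴, so T₂/T₁ = (P₂/P₁)^(1/4) = (17.6)^(1/4) = 2.04823.
T₂ = 507.1 × 2.04823 = 1.04×10³ K.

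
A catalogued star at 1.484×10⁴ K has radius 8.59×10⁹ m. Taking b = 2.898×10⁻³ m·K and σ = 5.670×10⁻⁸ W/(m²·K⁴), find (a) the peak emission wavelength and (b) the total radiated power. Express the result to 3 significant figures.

λ_max ≈ 195 nm; P ≈ 2.55×10³⁰ W

(a) λ_max = b/T = 2.898×10⁻³/1.484×10⁴ = 1.953×10⁻⁷ m = 195 nm.
Surface area A = 4πR² = 4π(8.59×10⁹ m)² = 9.27249×10²⁰ m².
(b) P = σAT⁴ = 5.670×10⁻⁸×9.27249×10²⁰×(1.484×10⁴)⁴ = 2.55×10³⁰ W.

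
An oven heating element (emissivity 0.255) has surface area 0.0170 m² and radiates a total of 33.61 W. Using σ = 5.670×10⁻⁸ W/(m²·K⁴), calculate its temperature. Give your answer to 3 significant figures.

T ≈ 608 K

Area A = 0.0170 m².
P = εσAT⁴ ⇒ T = (P/(εσA))^(1/4) = (33.61/(0.255×5.670×10⁻⁸×0.0170))^(1/4) = 608 K.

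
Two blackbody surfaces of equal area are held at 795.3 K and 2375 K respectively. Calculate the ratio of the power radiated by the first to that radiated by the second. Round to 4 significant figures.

With equal areas, P₁/P₂ = (T₁/T₂)⁴ = (795.3/2375)⁴ = 0.01257.

P₁/P₂ ≈ 0.01257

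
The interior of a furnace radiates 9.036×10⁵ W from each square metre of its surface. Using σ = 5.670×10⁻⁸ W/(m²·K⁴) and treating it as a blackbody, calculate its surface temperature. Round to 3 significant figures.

T ≈ 2.00×10³ K

I = σT⁴, so T = (I/σ)^(1/4) = (9.036×10⁵/(5.670×10⁻⁸))^(1/4) = 2.00×10³ K.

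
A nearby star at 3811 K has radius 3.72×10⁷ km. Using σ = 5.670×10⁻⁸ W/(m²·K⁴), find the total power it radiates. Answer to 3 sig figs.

Surface area A = 4πR² = 4π(3.72×10¹⁰ m)² = 1.73898×10²² m².
P = σAT⁴ = 5.670×10⁻⁸ × 1.73898×10²² × (3811)⁴ = 2.08×10²⁹ W.

P ≈ 2.08×10²⁹ W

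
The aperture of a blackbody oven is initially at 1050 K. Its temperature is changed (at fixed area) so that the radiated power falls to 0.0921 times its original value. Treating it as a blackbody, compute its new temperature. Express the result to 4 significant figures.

P ∝ T⁴, so T₂/T₁ = (P₂/P₁)^(1/4) = (0.0921)^(1/4) = 0.550890.
T₂ = 1050 × 0.550890 = 578.4 K.

T₂ ≈ 578.4 K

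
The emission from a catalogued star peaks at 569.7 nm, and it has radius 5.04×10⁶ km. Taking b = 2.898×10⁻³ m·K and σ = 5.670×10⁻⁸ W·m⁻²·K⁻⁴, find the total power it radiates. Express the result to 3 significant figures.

P ≈ 1.21×10²⁸ W

Wien's law: T = b/λ_max = 2.898×10⁻³/5.697×10⁻⁷ = 5086.89 K.
Surface area A = 4πR² = 4π(5.04×10⁹ m)² = 3.19206×10²⁰ m².
Then P = σAT⁴ = 5.670×10⁻⁸×3.19206×10²⁰×(5086.89)⁴ = 1.21×10²⁸ W.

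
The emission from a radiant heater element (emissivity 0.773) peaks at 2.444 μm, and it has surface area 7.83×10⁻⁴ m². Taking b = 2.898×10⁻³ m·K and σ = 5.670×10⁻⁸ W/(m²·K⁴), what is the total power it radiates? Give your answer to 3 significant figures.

P ≈ 67.8 W

Wien's law: T = b/λ_max = 2.898×10⁻³/2.444×10⁻⁶ = 1185.76 K.
Area A = 7.83×10⁻⁴ m².
Then P = εσAT⁴ = 0.773×5.670×10⁻⁸×7.83×10⁻⁴×(1185.76)⁴ = 67.8 W.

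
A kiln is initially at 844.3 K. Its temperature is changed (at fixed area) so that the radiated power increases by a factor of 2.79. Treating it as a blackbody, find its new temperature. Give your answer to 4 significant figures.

P ∝ T⁴, so T₂/T₁ = (P₂/P₁)^(1/4) = (2.79)^(1/4) = 1.29241.
T₂ = 844.3 × 1.29241 = 1091 K.

T₂ ≈ 1091 K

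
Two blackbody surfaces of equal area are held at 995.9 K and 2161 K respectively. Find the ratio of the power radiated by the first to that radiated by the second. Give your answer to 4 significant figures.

P₁/P₂ ≈ 0.04511

With equal areas, P₁/P₂ = (T₁/T₂)⁴ = (995.9/2161)⁴ = 0.04511.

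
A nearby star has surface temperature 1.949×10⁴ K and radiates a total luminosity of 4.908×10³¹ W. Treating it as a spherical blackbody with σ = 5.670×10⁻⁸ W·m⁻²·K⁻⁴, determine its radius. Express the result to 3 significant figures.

R ≈ 2.18×10¹⁰ m

L = 4πR²σT⁴ ⇒ R = √(L/(4πσT⁴)).
σT⁴ = 8.18145×10⁹ W/m², so R = √(4.908×10³¹/(4π×8.18145×10⁹)) = 2.18×10¹⁰ m.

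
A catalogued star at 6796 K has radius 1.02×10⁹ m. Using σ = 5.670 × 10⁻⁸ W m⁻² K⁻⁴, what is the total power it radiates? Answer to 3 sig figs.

P ≈ 1.58×10²⁷ W

Surface area A = 4πR² = 4π(1.02×10⁹ m)² = 1.30741×10¹⁹ m².
P = σAT⁴ = 5.670×10⁻⁸ × 1.30741×10¹⁹ × (6796)⁴ = 1.58×10²⁷ W.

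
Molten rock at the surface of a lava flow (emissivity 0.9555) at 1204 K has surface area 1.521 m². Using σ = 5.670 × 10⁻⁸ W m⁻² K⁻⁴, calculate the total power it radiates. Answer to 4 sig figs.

P ≈ 1.732×10⁵ W

Area A = 1.521 m².
P = εσAT⁴ = 0.9555 × 5.670×10⁻⁸ × 1.521 × (1204)⁴ = 1.732×10⁵ W.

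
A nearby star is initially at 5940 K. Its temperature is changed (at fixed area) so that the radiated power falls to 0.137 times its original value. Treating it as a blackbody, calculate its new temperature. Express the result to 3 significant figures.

P ∝ T⁴, so T₂/T₁ = (P₂/P₁)^(1/4) = (0.137)^(1/4) = 0.608387.
T₂ = 5940 × 0.608387 = 3.61×10³ K.

T₂ ≈ 3.61×10³ K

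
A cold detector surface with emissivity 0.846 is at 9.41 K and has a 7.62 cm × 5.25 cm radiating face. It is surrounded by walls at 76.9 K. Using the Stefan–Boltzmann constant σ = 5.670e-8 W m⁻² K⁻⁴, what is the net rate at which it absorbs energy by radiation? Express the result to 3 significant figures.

Net gain ≈ 6.71×10⁻³ W

Area A = 0.0762 × 0.0525 = 4.0005×10⁻³ m².
Net radiated power P_net = εσA(T⁴ − T₀⁴) = 0.846×5.670×10⁻⁸×4.0005×10⁻³×(9.41⁴ − 76.9⁴).
T⁴ − T₀⁴ = 7840.77 − 3.49708×10⁷ = -3.49630×10⁷ K⁴, so P_net = -6.71×10⁻³ W — negative, meaning a net gain of 6.71×10⁻³ W.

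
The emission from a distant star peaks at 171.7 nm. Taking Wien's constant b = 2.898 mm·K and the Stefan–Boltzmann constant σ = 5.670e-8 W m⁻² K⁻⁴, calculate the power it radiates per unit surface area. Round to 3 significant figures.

Wien's law: T = b/λ_max = 2.898×10⁻³/1.717×10⁻⁷ = 16878.3 K.
Then I = σT⁴ = 5.670×10⁻⁸×(16878.3)⁴ = 4.60×10⁹ W/m².

I ≈ 4.60×10⁹ W/m²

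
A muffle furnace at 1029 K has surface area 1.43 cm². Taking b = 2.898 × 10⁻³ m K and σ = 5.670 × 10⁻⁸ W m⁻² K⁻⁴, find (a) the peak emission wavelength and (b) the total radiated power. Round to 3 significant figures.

λ_max ≈ 2.82 μm; P ≈ 9.09 W

(a) λ_max = b/T = 2.898×10⁻³/1029 = 2.816×10⁻⁶ m = 2.82 μm.
Area A = 1.43 cm² = 1.43×10⁻⁴ m².
(b) P = σAT⁴ = 5.670×10⁻⁸×1.43×10⁻⁴×(1029)⁴ = 9.09 W.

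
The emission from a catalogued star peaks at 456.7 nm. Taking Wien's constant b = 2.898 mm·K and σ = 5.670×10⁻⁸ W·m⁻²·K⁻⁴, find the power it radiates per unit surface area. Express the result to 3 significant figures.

Wien's law: T = b/λ_max = 2.898×10⁻³/4.567×10⁻⁷ = 6345.52 K.
Then I = σT⁴ = 5.670×10⁻⁸×(6345.52)⁴ = 9.19×10⁷ W/m².

I ≈ 9.19×10⁷ W/m²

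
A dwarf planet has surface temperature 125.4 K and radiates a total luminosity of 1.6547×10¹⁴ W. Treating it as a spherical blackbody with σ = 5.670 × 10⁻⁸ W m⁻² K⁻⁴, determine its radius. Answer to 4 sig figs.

L = 4πR²σT⁴ ⇒ R = √(L/(4πσT⁴)).
σT⁴ = 14.0208 W/m², so R = √(1.6547×10¹⁴/(4π×14.0208)) = 9.691×10⁵ m.

R ≈ 9.691×10⁵ m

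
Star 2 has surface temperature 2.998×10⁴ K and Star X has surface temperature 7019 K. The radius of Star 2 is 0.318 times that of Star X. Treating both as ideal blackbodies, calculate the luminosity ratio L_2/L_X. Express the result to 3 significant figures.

L ∝ R²T⁴, so L_2/L_X = (R_2/R_X)²(T_2/T_X)⁴ = (0.318)² × (2.998×10⁴/7019)⁴ = 0.101124 × 332.832 = 33.7.

L_2/L_X ≈ 33.7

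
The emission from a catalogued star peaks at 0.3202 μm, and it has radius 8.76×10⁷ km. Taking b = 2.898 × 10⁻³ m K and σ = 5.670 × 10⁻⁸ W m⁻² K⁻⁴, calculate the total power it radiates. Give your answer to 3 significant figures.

Wien's law: T = b/λ_max = 2.898×10⁻³/3.202×10⁻⁷ = 9050.59 K.
Surface area A = 4πR² = 4π(8.76×10¹⁰ m)² = 9.64313×10²² m².
Then P = σAT⁴ = 5.670×10⁻⁸×9.64313×10²²×(9050.59)⁴ = 3.67×10³¹ W.

P ≈ 3.67×10³¹ W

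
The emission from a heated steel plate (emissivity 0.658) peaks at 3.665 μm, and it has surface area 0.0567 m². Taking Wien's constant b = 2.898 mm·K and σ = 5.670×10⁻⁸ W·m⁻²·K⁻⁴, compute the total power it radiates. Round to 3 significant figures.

Wien's law: T = b/λ_max = 2.898×10⁻³/3.665×10⁻⁶ = 790.723 K.
Area A = 0.0567 m².
Then P = εσAT⁴ = 0.658×5.670×10⁻⁸×0.0567×(790.723)⁴ = 827 W.

P ≈ 827 W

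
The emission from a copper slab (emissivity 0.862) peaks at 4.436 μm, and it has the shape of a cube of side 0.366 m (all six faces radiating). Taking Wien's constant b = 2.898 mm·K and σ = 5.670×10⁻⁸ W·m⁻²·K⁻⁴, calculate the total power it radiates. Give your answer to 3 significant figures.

Wien's law: T = b/λ_max = 2.898×10⁻³/4.436×10⁻⁶ = 653.291 K.
Area A = 6s² = 6×(0.366 m)² = 0.803736 m².
Then P = εσAT⁴ = 0.862×5.670×10⁻⁸×0.803736×(653.291)⁴ = 7.16×10³ W.

P ≈ 7.16×10³ W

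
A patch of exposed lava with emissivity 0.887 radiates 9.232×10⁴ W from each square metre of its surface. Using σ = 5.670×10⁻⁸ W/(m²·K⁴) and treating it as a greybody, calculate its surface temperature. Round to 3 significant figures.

I = εσT⁴, so T = (I/εσ)^(1/4) = (9.232×10⁴/(0.887×5.670×10⁻⁸))^(1/4) = 1.16×10³ K.

T ≈ 1.16×10³ K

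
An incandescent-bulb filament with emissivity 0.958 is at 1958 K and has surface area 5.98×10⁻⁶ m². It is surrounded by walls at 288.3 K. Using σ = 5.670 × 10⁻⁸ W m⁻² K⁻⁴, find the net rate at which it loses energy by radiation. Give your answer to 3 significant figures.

Area A = 5.98×10⁻⁶ m².
Net radiated power P_net = εσA(T⁴ − T₀⁴) = 0.958×5.670×10⁻⁸×5.98×10⁻⁶×(1958⁴ − 288.3⁴).
T⁴ − T₀⁴ = 1.46977×10¹³ − 6.90842×10⁹ = 1.46908×10¹³ K⁴, so P_net = 4.77 W.

Net loss ≈ 4.77 W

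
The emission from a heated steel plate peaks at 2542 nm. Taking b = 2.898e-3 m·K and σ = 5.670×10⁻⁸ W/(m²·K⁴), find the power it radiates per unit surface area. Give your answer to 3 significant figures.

Wien's law: T = b/λ_max = 2.898×10⁻³/2.542×10⁻⁶ = 1140.05 K.
Then I = σT⁴ = 5.670×10⁻⁸×(1140.05)⁴ = 9.58×10⁴ W/m².

I ≈ 9.58×10⁴ W/m²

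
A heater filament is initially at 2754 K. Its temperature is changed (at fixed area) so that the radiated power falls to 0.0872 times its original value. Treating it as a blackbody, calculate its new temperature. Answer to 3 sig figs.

T₂ ≈ 1.50×10³ K

P ∝ T⁴, so T₂/T₁ = (P₂/P₁)^(1/4) = (0.0872)^(1/4) = 0.543412.
T₂ = 2754 × 0.543412 = 1.50×10³ K.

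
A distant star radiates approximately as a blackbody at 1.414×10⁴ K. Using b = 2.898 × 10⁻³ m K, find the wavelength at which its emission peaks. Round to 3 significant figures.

λ_max ≈ 205 nm

Wien's displacement law: λ_max = b/T = (2.898×10⁻³ m·K)/(1.414×10⁴ K) = 2.050×10⁻⁷ m.
That is 205 nm, in the ultraviolet range.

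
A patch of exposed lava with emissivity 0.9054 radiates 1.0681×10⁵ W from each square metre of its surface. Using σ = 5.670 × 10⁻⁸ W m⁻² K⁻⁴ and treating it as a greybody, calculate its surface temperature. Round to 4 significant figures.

I = εσT⁴, so T = (I/εσ)^(1/4) = (1.0681×10⁵/(0.9054×5.670×10⁻⁸))^(1/4) = 1201 K.

T ≈ 1201 K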